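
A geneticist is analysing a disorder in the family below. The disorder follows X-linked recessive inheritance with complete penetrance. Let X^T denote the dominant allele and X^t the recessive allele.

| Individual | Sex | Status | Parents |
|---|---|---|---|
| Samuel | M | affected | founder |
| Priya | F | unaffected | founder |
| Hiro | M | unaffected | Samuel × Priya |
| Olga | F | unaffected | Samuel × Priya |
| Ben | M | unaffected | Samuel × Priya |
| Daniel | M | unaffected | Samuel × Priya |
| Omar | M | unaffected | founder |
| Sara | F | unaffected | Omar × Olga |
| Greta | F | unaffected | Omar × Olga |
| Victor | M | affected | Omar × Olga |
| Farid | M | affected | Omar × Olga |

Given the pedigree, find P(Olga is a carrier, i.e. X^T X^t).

Olga is unaffected so carries T and received t from Samuel (X^t Y), so Olga is X^T X^t, giving P(X^T X^t) = 1.

1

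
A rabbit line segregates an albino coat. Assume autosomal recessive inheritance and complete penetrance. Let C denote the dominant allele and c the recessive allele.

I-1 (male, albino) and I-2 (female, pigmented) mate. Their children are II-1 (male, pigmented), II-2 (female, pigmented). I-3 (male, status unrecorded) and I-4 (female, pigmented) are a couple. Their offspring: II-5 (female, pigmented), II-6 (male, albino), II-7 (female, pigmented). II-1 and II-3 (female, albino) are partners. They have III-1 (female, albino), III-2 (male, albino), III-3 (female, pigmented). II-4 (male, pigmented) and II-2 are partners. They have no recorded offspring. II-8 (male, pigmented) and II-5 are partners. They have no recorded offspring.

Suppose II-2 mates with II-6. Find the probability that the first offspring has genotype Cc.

II-2 is pigmented so carries C and received c from I-1 (cc), so II-2 is Cc.
II-6 is albino, so II-6 is cc.
The cross gives 1/2 Cc : 1/2 cc, so P(offspring has genotype Cc) = 1/2.

1/2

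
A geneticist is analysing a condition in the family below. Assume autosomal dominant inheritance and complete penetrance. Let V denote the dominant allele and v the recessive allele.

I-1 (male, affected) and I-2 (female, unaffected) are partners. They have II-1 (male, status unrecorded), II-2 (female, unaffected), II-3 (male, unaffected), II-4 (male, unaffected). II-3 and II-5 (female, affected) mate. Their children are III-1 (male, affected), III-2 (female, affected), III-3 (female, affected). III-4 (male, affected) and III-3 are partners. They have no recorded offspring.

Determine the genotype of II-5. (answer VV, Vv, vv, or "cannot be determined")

II-5's phenotype allows VV or Vv, and no parent or child forces a single allele at both positions; consistent genotype assignments exist with II-5 as VV or Vv.

cannot be determined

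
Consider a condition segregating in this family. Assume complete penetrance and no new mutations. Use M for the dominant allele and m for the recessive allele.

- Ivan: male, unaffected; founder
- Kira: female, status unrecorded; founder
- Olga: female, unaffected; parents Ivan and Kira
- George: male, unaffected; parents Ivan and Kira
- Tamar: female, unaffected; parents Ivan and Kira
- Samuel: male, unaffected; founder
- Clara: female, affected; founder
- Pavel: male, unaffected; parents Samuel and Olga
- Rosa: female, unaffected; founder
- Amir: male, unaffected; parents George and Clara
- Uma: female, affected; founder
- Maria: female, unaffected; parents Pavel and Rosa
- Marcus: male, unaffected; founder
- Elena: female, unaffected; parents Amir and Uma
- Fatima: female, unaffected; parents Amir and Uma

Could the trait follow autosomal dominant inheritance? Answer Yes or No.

A consistent assignment under autosomal dominant exists: Ivan mm, Kira Mm, Olga mm, George mm, Tamar mm, Samuel mm, Clara Mm, Pavel mm, Rosa mm, Amir mm, Uma Mm, Maria mm, Marcus mm, Elena mm, Fatima mm.
In this assignment every recorded phenotype matches its genotype and every non-founder's genotype is obtainable from its parents' genotypes, so the pedigree is consistent.

Yes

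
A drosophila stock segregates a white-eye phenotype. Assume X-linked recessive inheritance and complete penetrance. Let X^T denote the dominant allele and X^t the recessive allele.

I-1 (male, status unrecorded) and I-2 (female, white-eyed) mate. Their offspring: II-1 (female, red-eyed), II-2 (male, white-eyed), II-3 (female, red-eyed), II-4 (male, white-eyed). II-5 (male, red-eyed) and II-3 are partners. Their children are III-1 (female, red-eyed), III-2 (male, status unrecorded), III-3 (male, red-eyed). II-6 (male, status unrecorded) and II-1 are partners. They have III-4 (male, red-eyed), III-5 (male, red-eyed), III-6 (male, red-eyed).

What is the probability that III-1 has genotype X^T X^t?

II-5 is red-eyed, so II-5 is X^T Y.
II-3 is red-eyed so carries T and received t from I-2 (X^t X^t), so II-3 is X^T X^t.
Their cross gives offspring ratios 1/2 X^T X^T : 1/2 X^T X^t. Conditioning on III-1 being red-eyed, P(X^T X^t) = 1/2 / 1 = 1/2.

1/2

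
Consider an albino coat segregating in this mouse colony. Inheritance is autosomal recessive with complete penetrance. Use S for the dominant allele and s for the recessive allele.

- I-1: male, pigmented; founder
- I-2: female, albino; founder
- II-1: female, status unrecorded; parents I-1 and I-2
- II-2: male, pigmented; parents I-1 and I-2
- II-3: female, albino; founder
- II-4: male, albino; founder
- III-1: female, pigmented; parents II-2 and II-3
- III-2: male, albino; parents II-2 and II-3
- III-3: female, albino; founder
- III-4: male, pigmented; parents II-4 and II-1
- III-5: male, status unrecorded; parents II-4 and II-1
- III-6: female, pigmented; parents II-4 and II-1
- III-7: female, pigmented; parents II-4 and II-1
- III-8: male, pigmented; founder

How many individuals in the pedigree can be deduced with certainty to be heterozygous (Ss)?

Obligate heterozygotes: II-1 passed S to III-4 (Ss, whose s came from II-4) and received s from I-2 (ss), so II-1 is Ss; II-2 is pigmented so carries S and received s from I-2 (ss), so II-2 is Ss; III-1 is pigmented so carries S and received s from II-3 (ss), so III-1 is Ss; III-4 is pigmented so carries S and received s from II-4 (ss), so III-4 is Ss; III-6 is pigmented so carries S and received s from II-4 (ss), so III-6 is Ss; III-7 is pigmented so carries S and received s from II-4 (ss), so III-7 is Ss.
Every other individual is either homozygous by phenotype or has at least one consistent homozygous assignment, so the count is 6.

6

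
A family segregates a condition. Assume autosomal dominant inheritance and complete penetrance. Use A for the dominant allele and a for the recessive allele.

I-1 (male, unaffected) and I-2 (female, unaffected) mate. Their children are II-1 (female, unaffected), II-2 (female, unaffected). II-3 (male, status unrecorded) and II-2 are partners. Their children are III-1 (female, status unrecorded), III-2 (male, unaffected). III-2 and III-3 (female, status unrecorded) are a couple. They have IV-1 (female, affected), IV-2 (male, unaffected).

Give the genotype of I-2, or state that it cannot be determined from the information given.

aa

I-2 is unaffected, so I-2 is aa.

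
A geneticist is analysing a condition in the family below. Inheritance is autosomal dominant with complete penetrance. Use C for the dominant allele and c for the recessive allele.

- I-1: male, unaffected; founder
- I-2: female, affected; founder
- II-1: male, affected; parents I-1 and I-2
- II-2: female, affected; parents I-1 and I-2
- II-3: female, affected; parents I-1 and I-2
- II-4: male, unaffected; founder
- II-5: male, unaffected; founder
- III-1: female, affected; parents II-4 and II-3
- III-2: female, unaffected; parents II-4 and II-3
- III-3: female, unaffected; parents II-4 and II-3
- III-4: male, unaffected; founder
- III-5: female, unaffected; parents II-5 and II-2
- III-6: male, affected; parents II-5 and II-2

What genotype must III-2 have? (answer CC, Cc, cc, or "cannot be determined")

III-2 is unaffected, so III-2 is cc.

cc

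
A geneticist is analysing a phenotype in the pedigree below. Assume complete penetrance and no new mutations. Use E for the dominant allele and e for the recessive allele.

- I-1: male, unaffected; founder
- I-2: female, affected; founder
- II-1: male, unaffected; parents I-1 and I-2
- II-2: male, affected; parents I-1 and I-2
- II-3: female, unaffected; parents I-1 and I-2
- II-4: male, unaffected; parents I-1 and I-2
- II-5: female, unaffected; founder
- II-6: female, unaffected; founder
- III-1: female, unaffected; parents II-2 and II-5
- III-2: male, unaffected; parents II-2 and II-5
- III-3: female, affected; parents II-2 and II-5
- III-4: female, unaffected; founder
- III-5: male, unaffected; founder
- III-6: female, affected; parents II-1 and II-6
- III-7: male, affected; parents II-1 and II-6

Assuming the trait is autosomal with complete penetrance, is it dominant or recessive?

recessive

II-1 and II-6 are both unaffected yet have an affected child III-6. Under dominance, an affected child requires at least one affected parent, so the trait cannot be dominant.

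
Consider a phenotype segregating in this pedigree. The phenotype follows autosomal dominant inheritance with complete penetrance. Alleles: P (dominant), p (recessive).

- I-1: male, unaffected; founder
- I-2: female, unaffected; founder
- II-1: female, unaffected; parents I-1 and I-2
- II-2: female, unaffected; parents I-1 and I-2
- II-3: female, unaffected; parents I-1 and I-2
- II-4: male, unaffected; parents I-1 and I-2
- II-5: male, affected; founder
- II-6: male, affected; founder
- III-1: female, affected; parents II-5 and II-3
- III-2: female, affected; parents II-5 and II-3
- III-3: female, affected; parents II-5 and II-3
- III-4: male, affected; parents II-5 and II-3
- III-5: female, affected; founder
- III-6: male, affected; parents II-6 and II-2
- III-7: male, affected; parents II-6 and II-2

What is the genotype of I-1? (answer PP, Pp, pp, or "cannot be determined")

I-1 is unaffected, so I-1 is pp.

pp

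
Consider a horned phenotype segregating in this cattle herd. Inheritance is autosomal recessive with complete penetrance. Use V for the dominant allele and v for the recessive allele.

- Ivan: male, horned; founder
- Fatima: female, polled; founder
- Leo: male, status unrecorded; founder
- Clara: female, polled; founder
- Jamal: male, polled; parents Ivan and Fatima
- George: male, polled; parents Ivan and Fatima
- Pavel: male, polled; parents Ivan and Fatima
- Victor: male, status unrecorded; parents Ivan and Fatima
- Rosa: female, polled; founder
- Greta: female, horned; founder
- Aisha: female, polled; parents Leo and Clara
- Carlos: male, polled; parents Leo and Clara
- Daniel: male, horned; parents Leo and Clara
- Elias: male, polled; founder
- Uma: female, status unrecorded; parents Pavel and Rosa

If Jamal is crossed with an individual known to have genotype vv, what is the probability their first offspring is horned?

Jamal is polled so carries V and received v from Ivan (vv), so Jamal is Vv.
The cross gives 1/2 Vv : 1/2 vv, so P(offspring is horned) = 1/2.

1/2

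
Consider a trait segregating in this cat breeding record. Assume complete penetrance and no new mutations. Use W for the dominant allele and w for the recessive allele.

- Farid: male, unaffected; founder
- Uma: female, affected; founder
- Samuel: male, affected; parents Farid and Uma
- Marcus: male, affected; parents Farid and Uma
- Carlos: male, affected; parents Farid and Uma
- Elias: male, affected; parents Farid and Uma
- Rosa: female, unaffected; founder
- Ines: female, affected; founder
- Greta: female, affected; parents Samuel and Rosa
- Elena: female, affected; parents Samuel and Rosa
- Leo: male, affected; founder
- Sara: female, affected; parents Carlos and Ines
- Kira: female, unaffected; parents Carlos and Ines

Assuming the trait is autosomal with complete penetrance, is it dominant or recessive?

Carlos and Ines are both affected yet have an unaffected child Kira. Under a recessive model two affected parents are homozygous and every child would be affected, so the trait cannot be recessive.

dominant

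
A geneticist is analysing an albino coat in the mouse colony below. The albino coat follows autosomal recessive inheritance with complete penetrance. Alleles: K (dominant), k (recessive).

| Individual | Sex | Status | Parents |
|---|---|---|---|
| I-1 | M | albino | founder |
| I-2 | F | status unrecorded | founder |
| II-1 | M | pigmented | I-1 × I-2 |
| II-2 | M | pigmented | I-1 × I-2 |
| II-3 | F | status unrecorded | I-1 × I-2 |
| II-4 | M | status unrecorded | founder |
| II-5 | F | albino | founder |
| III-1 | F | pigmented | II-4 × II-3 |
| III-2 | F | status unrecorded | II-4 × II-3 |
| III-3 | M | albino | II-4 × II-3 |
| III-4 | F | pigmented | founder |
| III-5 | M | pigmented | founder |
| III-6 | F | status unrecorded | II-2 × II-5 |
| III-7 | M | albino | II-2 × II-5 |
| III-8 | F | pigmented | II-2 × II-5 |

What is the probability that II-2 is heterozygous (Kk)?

II-2 is pigmented so carries K and received k from I-1 (kk), so II-2 is Kk, giving P(Kk) = 1.

1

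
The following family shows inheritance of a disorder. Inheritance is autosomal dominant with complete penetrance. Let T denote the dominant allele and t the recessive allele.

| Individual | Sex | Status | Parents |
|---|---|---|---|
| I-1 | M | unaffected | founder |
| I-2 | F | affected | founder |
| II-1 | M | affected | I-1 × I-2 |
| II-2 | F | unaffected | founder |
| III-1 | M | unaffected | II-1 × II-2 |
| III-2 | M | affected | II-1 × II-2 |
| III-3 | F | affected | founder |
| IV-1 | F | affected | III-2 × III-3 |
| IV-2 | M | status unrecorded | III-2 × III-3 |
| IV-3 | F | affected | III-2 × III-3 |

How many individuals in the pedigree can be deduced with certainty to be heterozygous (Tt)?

Obligate heterozygotes: II-1 is affected so carries T and received t from I-1 (tt), so II-1 is Tt; III-2 is affected so carries T and received t from II-2 (tt), so III-2 is Tt.
Every other individual is either homozygous by phenotype or has at least one consistent homozygous assignment, so the count is 2.

2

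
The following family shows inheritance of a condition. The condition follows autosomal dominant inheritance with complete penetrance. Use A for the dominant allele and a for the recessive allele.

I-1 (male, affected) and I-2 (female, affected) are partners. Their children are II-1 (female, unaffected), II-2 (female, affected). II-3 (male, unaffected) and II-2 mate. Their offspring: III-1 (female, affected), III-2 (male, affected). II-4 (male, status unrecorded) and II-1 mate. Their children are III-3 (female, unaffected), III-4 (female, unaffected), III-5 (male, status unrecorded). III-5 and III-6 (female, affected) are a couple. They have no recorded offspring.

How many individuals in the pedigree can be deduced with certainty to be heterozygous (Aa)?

4

Obligate heterozygotes: I-1 is affected so carries A and passed a to II-1 (aa), so I-1 is Aa; I-2 is affected so carries A and passed a to II-1 (aa), so I-2 is Aa; III-1 is affected so carries A and received a from II-3 (aa), so III-1 is Aa; III-2 is affected so carries A and received a from II-3 (aa), so III-2 is Aa.
Every other individual is either homozygous by phenotype or has at least one consistent homozygous assignment, so the count is 4.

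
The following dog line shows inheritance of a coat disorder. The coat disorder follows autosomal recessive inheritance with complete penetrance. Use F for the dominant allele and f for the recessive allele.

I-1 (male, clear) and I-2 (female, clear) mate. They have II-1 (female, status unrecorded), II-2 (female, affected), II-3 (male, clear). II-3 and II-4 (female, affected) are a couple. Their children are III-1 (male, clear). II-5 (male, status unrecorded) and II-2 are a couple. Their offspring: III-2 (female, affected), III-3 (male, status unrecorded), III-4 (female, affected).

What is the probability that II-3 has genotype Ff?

I-1 is clear so carries F and passed f to II-2 (ff), so I-1 is Ff.
I-2 is clear so carries F and passed f to II-2 (ff), so I-2 is Ff.
Their cross gives offspring ratios 1/4 FF : 1/2 Ff : 1/4 ff. Conditioning on II-3 being clear, P(Ff) = 1/2 / 3/4 = 2/3 before taking II-3's own offspring into account.
II-4 is affected, so II-4 is ff.
Now use II-3's offspring. Probability of each recorded status — clear son III-1: 1/2 if II-3 is Ff, 1 if FF.
Bayes: P(Ff) = 2/3·1/2 / (2/3·1/2 + 1/3·1) = 1/2.

1/2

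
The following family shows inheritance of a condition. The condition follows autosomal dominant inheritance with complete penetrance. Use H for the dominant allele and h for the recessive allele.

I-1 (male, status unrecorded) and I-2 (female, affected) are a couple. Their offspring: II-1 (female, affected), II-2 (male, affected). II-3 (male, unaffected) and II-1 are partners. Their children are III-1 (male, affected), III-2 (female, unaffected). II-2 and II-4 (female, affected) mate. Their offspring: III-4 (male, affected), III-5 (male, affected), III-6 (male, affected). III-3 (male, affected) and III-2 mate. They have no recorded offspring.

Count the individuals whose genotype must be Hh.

Obligate heterozygotes: II-1 is affected so carries H and passed h to III-2 (hh), so II-1 is Hh; III-1 is affected so carries H and received h from II-3 (hh), so III-1 is Hh.
Every other individual is either homozygous by phenotype or has at least one consistent homozygous assignment, so the count is 2.

2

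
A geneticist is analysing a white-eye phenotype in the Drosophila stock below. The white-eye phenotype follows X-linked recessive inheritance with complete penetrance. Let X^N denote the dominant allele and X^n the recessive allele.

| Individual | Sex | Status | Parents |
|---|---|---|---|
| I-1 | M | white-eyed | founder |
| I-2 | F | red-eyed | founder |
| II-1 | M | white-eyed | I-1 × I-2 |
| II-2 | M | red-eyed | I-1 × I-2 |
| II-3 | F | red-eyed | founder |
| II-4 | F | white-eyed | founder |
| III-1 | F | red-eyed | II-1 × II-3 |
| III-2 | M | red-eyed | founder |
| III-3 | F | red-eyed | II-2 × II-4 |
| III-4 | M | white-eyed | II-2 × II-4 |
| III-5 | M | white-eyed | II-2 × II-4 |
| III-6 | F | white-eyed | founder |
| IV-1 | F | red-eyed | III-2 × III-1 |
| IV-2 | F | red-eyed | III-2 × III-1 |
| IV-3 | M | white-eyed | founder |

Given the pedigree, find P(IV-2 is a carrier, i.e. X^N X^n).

1/2

III-2 is red-eyed, so III-2 is X^N Y.
III-1 is red-eyed so carries N and received n from II-1 (X^n Y), so III-1 is X^N X^n.
Their cross gives offspring ratios 1/2 X^N X^N : 1/2 X^N X^n. Conditioning on IV-2 being red-eyed, P(X^N X^n) = 1/2 / 1 = 1/2.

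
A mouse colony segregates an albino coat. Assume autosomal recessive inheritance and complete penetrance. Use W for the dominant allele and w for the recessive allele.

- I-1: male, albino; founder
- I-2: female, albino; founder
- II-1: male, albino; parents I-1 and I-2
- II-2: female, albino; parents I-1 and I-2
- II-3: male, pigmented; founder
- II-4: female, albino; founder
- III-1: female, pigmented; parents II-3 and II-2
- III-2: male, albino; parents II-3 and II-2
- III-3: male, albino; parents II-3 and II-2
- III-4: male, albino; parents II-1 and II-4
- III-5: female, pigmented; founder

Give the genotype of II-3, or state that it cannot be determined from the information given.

Ww

From phenotype alone, II-3 is WW or Ww.
II-3 is pigmented so carries W and passed w to III-2 (ww), so II-3 is Ww.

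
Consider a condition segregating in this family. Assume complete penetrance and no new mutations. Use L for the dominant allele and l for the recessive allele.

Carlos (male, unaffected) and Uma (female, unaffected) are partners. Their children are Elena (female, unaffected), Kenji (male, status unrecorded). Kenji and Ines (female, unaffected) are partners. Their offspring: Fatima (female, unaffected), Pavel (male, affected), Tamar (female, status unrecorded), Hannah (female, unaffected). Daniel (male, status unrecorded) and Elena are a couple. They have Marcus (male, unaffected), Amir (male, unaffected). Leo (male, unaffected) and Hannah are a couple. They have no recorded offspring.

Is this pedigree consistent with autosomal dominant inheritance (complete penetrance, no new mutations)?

No

No assignment of genotypes under autosomal dominant satisfies every parent–offspring relationship, so the pedigree is inconsistent.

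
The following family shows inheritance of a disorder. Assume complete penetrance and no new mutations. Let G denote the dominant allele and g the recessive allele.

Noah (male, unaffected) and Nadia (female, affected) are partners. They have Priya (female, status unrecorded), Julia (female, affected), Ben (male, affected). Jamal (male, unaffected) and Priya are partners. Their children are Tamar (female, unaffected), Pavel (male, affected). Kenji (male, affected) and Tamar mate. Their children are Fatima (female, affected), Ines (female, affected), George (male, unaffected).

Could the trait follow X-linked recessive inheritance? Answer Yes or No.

No

Under X-linked recessive, Julia (affected, female) cannot arise from Noah (unaffected) × Nadia (affected).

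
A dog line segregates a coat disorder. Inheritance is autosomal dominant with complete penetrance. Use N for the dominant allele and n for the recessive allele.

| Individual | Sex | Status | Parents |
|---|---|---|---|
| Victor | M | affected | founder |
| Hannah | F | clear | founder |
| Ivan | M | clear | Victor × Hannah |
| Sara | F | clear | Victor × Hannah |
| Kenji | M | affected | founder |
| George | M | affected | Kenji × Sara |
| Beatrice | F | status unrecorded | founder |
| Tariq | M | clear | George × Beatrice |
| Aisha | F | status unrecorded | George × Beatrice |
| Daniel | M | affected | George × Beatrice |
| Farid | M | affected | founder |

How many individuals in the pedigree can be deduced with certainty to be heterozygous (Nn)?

Obligate heterozygotes: Victor is affected so carries N and passed n to Ivan (nn), so Victor is Nn; George is affected so carries N and received n from Sara (nn), so George is Nn.
Every other individual is either homozygous by phenotype or has at least one consistent homozygous assignment, so the count is 2.

2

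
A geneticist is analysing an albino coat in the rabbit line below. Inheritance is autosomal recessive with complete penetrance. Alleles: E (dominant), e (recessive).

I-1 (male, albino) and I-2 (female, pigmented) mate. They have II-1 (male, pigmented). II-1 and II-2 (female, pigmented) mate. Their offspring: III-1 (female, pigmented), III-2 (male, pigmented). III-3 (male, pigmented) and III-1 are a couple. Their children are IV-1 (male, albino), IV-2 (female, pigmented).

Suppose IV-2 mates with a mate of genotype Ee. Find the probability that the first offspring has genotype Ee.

1/2

III-3 is pigmented so carries E and passed e to IV-1 (ee), so III-3 is Ee.
III-1 is pigmented so carries E and passed e to IV-1 (ee), so III-1 is Ee.
IV-2 is a pigmented offspring of III-3 (Ee) × III-1 (Ee), whose cross gives 1/4 EE : 1/2 Ee : 1/4 ee; conditioning on being pigmented, IV-2 is EE with probability 1/3, Ee with probability 2/3.
Summing over parental genotype combinations, P(offspring has genotype Ee) = 1/3·1/2 + 2/3·1/2 = 1/2.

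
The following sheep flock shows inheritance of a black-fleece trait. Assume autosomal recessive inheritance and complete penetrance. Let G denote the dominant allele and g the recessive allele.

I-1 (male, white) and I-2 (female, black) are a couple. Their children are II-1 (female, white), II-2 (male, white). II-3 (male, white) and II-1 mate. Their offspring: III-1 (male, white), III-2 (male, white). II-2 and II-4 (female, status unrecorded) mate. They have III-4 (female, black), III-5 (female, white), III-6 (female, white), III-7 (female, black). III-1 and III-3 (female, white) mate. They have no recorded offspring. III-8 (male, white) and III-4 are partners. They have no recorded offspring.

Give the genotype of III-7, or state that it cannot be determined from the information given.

III-7 is black, so III-7 is gg.

gg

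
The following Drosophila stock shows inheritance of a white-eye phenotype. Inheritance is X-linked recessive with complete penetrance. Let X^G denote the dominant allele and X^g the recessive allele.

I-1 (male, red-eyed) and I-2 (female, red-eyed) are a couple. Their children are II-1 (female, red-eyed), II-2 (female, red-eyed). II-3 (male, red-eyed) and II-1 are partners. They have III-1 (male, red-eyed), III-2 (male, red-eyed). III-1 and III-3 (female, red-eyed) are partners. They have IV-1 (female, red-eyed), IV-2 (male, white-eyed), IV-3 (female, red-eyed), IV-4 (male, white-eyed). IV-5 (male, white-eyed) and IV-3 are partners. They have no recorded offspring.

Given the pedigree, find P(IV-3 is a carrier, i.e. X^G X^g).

III-1 is red-eyed, so III-1 is X^G Y.
III-3 is red-eyed so carries G and passed g to IV-2 (X^g Y), so III-3 is X^G X^g.
Their cross gives offspring ratios 1/2 X^G X^G : 1/2 X^G X^g. Conditioning on IV-3 being red-eyed, P(X^G X^g) = 1/2 / 1 = 1/2.

1/2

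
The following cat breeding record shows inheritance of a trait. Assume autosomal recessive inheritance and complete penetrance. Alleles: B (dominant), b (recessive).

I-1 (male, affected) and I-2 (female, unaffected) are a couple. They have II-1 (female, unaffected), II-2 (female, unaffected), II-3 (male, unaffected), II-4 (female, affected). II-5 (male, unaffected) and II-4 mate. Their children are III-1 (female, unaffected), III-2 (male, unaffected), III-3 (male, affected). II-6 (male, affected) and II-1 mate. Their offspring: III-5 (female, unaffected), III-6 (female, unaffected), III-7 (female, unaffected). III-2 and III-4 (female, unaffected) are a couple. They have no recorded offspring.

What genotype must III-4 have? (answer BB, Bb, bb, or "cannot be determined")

cannot be determined

III-4's phenotype allows BB or Bb, and no parent or child forces a single allele at both positions; consistent genotype assignments exist with III-4 as BB or Bb.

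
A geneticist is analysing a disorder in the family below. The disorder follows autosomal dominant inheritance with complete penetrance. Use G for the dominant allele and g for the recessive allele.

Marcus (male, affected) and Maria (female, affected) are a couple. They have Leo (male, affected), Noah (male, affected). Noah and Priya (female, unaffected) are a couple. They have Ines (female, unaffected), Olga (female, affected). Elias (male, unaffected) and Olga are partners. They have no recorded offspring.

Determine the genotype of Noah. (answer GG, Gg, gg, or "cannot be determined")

Gg

From phenotype alone, Noah is GG or Gg.
Noah is affected so carries G and passed g to Ines (gg), so Noah is Gg.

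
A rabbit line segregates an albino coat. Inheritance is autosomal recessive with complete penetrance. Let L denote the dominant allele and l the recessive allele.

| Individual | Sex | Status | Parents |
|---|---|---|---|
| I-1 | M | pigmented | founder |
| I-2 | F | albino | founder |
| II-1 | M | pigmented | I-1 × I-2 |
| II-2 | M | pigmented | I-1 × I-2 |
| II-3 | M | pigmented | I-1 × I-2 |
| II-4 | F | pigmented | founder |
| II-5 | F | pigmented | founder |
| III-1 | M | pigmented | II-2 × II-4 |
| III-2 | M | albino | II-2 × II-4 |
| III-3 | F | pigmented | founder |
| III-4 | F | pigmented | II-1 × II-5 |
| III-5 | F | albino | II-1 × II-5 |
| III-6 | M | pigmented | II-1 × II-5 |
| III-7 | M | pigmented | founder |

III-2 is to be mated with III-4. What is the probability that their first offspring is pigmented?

III-2 is albino, so III-2 is ll.
II-1 is pigmented so carries L and received l from I-2 (ll), so II-1 is Ll.
II-5 is pigmented so carries L and passed l to III-5 (ll), so II-5 is Ll.
III-4 is a pigmented offspring of II-1 (Ll) × II-5 (Ll), whose cross gives 1/4 LL : 1/2 Ll : 1/4 ll; conditioning on being pigmented, III-4 is LL with probability 1/3, Ll with probability 2/3.
Summing over parental genotype combinations, P(offspring is pigmented) = 1/3·1 + 2/3·1/2 = 2/3.

2/3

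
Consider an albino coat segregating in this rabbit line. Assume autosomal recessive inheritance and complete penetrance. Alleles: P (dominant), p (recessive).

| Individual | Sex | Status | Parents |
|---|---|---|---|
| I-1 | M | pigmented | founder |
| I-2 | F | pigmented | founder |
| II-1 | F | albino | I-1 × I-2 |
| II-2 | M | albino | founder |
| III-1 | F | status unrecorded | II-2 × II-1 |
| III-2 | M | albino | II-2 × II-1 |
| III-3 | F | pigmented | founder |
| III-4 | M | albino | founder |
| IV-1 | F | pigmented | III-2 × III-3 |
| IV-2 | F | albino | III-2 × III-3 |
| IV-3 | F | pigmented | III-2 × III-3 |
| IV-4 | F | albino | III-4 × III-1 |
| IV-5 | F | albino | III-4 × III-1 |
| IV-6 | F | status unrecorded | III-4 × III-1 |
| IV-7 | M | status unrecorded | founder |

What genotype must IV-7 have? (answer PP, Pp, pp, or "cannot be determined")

IV-7's phenotype is unrecorded, and no parent or child forces a single allele at both positions; consistent genotype assignments exist with IV-7 as PP or Pp or pp.

cannot be determined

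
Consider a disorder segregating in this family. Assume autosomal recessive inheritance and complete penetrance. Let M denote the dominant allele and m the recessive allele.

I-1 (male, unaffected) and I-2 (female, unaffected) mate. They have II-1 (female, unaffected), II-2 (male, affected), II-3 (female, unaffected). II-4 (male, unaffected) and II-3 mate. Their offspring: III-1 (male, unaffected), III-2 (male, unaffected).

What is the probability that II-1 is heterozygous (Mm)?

I-1 is unaffected so carries M and passed m to II-2 (mm), so I-1 is Mm.
I-2 is unaffected so carries M and passed m to II-2 (mm), so I-2 is Mm.
Their cross gives offspring ratios 1/4 MM : 1/2 Mm : 1/4 mm. Conditioning on II-1 being unaffected, P(Mm) = 1/2 / 3/4 = 2/3.

2/3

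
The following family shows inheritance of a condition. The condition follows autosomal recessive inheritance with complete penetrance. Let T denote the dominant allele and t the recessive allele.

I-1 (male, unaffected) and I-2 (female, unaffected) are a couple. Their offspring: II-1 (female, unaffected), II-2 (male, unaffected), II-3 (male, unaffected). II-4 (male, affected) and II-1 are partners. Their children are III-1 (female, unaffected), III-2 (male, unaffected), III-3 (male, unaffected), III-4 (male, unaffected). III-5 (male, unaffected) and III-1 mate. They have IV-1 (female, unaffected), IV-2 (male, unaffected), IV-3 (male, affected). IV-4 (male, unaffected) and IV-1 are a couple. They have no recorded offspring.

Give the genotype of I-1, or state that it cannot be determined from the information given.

cannot be determined

I-1's phenotype allows TT or Tt, and no parent or child forces a single allele at both positions; consistent genotype assignments exist with I-1 as TT or Tt.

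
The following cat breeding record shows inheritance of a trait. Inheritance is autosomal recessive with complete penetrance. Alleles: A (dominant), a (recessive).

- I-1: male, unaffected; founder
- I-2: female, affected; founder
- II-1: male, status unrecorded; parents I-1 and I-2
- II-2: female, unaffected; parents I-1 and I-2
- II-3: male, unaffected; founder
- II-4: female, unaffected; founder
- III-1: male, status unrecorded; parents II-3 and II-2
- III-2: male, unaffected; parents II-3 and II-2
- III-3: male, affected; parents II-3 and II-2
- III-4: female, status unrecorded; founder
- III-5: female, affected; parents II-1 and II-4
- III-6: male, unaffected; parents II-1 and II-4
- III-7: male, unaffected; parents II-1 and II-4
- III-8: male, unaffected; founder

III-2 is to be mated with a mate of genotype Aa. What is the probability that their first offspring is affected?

II-3 is unaffected so carries A and passed a to III-3 (aa), so II-3 is Aa.
II-2 is unaffected so carries A and received a from I-2 (aa), so II-2 is Aa.
III-2 is an unaffected offspring of II-3 (Aa) × II-2 (Aa), whose cross gives 1/4 AA : 1/2 Aa : 1/4 aa; conditioning on being unaffected, III-2 is AA with probability 1/3, Aa with probability 2/3.
Summing over parental genotype combinations, P(offspring is affected) = 2/3·1/4 = 1/6.

1/6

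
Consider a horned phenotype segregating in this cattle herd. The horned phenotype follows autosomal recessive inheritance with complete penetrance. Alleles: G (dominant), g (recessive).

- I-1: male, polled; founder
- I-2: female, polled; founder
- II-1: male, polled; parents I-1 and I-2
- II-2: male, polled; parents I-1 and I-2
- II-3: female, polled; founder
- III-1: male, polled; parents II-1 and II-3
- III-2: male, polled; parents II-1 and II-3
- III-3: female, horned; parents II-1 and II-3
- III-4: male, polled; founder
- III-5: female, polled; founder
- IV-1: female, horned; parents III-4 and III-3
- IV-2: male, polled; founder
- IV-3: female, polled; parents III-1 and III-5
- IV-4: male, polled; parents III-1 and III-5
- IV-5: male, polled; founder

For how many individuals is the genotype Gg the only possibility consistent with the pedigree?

Obligate heterozygotes: II-1 is polled so carries G and passed g to III-3 (gg), so II-1 is Gg; II-3 is polled so carries G and passed g to III-3 (gg), so II-3 is Gg; III-4 is polled so carries G and passed g to IV-1 (gg), so III-4 is Gg.
Every other individual is either homozygous by phenotype or has at least one consistent homozygous assignment, so the count is 3.

3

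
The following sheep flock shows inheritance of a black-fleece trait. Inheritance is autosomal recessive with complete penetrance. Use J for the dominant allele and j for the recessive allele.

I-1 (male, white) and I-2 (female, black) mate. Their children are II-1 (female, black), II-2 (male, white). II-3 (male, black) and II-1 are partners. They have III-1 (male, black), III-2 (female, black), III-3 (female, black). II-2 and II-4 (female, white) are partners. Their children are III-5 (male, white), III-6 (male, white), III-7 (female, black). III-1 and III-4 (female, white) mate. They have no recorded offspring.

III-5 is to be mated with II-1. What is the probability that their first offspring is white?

2/3

II-2 is white so carries J and received j from I-2 (jj), so II-2 is Jj.
II-4 is white so carries J and passed j to III-7 (jj), so II-4 is Jj.
III-5 is a white offspring of II-2 (Jj) × II-4 (Jj), whose cross gives 1/4 JJ : 1/2 Jj : 1/4 jj; conditioning on being white, III-5 is JJ with probability 1/3, Jj with probability 2/3.
II-1 is black, so II-1 is jj.
Summing over parental genotype combinations, P(offspring is white) = 1/3·1 + 2/3·1/2 = 2/3.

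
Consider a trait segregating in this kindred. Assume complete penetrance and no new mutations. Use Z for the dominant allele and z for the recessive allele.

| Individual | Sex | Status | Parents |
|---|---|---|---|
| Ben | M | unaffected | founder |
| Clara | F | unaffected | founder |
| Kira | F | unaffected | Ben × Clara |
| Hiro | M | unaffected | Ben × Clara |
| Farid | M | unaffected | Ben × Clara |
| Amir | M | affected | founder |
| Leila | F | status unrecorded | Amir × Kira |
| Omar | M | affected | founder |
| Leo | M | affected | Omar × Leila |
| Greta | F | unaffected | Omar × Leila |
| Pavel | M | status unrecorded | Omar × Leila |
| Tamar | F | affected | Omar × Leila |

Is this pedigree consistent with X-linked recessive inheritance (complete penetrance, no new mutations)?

A consistent assignment under X-linked recessive exists: Ben X^Z Y, Clara X^Z X^Z, Kira X^Z X^Z, Hiro X^Z Y, Farid X^Z Y, Amir X^z Y, Leila X^Z X^z, Omar X^z Y, Leo X^z Y, Greta X^Z X^z, Pavel X^Z Y, Tamar X^z X^z.
In this assignment every recorded phenotype matches its genotype and every non-founder's genotype is obtainable from its parents' genotypes, so the pedigree is consistent.

Yes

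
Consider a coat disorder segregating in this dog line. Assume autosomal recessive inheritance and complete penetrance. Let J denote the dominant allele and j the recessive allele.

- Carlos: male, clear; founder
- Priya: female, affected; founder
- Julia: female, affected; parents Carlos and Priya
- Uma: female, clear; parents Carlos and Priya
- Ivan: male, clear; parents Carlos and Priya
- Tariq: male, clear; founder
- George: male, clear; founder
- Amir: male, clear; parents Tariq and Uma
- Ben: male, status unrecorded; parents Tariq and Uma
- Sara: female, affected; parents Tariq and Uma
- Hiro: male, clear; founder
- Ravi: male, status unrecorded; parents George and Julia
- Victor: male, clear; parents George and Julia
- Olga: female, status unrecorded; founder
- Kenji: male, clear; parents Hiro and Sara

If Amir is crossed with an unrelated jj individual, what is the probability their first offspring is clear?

Tariq is clear so carries J and passed j to Sara (jj), so Tariq is Jj.
Uma is clear so carries J and received j from Priya (jj), so Uma is Jj.
Amir is a clear offspring of Tariq (Jj) × Uma (Jj), whose cross gives 1/4 JJ : 1/2 Jj : 1/4 jj; conditioning on being clear, Amir is JJ with probability 1/3, Jj with probability 2/3.
Summing over parental genotype combinations, P(offspring is clear) = 1/3·1 + 2/3·1/2 = 2/3.

2/3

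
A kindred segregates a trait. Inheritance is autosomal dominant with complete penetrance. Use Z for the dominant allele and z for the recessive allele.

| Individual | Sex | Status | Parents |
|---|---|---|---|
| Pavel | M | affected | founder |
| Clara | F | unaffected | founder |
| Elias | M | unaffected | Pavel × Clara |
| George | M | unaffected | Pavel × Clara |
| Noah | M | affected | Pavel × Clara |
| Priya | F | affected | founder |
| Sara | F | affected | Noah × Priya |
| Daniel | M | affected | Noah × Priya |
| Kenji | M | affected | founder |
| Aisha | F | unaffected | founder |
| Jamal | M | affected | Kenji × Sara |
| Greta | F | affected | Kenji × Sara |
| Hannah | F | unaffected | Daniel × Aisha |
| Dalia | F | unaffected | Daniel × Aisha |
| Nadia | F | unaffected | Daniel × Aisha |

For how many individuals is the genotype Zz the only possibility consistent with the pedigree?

Obligate heterozygotes: Pavel is affected so carries Z and passed z to Elias (zz), so Pavel is Zz; Noah is affected so carries Z and received z from Clara (zz), so Noah is Zz; Daniel is affected so carries Z and passed z to Hannah (zz), so Daniel is Zz.
Every other individual is either homozygous by phenotype or has at least one consistent homozygous assignment, so the count is 3.

3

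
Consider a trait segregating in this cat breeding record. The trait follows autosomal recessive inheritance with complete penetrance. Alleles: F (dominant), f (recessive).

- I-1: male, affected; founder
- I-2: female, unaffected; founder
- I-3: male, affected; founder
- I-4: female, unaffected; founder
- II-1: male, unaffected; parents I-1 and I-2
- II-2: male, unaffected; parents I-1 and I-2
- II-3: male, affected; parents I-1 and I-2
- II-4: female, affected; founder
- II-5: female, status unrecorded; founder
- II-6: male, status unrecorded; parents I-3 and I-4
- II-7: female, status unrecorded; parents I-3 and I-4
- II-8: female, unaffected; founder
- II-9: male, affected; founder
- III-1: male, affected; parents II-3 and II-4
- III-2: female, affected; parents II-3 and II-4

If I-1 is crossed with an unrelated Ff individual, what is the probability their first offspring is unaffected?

I-1 is affected, so I-1 is ff.
The cross gives 1/2 Ff : 1/2 ff, so P(offspring is unaffected) = 1/2.

1/2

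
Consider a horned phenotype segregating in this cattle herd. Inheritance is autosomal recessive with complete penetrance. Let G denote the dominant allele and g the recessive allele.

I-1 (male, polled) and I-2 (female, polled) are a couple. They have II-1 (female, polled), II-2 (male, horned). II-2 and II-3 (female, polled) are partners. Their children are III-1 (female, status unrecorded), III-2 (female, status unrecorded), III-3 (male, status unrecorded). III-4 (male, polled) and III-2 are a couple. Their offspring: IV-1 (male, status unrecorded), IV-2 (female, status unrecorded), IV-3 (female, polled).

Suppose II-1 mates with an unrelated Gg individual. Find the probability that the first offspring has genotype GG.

1/3

I-1 is polled so carries G and passed g to II-2 (gg), so I-1 is Gg.
I-2 is polled so carries G and passed g to II-2 (gg), so I-2 is Gg.
II-1 is a polled offspring of I-1 (Gg) × I-2 (Gg), whose cross gives 1/4 GG : 1/2 Gg : 1/4 gg; conditioning on being polled, II-1 is GG with probability 1/3, Gg with probability 2/3.
Summing over parental genotype combinations, P(offspring has genotype GG) = 1/3·1/2 + 2/3·1/4 = 1/3.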